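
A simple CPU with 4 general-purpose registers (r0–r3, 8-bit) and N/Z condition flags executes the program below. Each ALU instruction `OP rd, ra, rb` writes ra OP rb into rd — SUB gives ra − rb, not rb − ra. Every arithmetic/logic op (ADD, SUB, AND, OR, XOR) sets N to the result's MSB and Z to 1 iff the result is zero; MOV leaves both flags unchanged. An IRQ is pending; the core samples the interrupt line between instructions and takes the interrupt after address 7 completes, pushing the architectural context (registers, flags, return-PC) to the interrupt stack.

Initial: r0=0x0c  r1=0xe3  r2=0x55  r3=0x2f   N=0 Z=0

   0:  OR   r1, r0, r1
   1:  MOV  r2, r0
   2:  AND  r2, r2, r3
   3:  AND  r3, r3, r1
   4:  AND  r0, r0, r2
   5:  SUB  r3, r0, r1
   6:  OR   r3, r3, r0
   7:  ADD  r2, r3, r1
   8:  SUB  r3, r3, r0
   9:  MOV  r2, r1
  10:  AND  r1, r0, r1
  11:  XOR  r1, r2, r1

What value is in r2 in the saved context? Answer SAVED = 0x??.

after  0: r0=0x0c r1=0xef r2=0x55 r3=0x2f  N=1 Z=0
after  1: r0=0x0c r1=0xef r2=0x0c r3=0x2f  N=1 Z=0
after  2: r0=0x0c r1=0xef r2=0x0c r3=0x2f  N=0 Z=0
after  3: r0=0x0c r1=0xef r2=0x0c r3=0x2f  N=0 Z=0
after  4: r0=0x0c r1=0xef r2=0x0c r3=0x2f  N=0 Z=0
after  5: r0=0x0c r1=0xef r2=0x0c r3=0x1d  N=0 Z=0
after  6: r0=0x0c r1=0xef r2=0x0c r3=0x1d  N=0 Z=0
after  7: r0=0x0c r1=0xef r2=0x0c r3=0x1d  N=0 Z=0
-- IRQ taken; context saved, return-PC = 8 --

SAVED = 0x0c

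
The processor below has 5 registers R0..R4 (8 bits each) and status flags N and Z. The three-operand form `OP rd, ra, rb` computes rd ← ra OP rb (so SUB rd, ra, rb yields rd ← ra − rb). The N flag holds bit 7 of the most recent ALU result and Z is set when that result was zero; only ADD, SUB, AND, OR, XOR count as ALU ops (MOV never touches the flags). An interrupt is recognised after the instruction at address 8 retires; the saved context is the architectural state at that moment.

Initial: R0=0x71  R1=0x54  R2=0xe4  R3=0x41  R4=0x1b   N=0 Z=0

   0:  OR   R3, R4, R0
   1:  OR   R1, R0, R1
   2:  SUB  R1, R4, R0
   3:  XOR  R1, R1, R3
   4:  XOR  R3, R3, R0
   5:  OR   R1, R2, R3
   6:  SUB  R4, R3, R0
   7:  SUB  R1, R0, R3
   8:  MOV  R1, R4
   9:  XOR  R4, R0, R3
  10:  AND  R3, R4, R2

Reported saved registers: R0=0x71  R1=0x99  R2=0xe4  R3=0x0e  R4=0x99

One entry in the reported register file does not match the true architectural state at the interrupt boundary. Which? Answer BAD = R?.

after  0: R0=0x71 R1=0x54 R2=0xe4 R3=0x7b R4=0x1b  N=0 Z=0
after  1: R0=0x71 R1=0x75 R2=0xe4 R3=0x7b R4=0x1b  N=0 Z=0
after  2: R0=0x71 R1=0xaa R2=0xe4 R3=0x7b R4=0x1b  N=1 Z=0
after  3: R0=0x71 R1=0xd1 R2=0xe4 R3=0x7b R4=0x1b  N=1 Z=0
after  4: R0=0x71 R1=0xd1 R2=0xe4 R3=0x0a R4=0x1b  N=0 Z=0
after  5: R0=0x71 R1=0xee R2=0xe4 R3=0x0a R4=0x1b  N=1 Z=0
after  6: R0=0x71 R1=0xee R2=0xe4 R3=0x0a R4=0x99  N=1 Z=0
after  7: R0=0x71 R1=0x67 R2=0xe4 R3=0x0a R4=0x99  N=0 Z=0
after  8: R0=0x71 R1=0x99 R2=0xe4 R3=0x0a R4=0x99  N=0 Z=0
-- IRQ taken; context saved, return-PC = 9 --
mismatch: R3: reported 0x0e vs actual 0x0a

BAD = R3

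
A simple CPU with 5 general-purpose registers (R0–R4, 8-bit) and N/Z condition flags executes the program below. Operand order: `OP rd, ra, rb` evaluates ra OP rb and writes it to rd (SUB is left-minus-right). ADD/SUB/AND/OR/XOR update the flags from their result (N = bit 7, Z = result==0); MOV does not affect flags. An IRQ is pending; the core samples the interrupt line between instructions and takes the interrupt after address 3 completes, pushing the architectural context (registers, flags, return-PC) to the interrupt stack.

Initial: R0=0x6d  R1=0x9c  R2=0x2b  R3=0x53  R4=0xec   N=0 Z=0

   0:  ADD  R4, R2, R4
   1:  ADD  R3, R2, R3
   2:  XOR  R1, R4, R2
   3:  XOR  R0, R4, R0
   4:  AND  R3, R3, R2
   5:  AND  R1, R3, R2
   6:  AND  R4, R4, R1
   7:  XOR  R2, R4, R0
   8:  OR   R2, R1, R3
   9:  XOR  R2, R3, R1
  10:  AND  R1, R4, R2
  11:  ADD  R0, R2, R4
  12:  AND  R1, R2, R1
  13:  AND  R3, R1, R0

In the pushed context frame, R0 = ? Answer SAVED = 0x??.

SAVED = 0x7a

after  0: R0=0x6d R1=0x9c R2=0x2b R3=0x53 R4=0x17  N=0 Z=0
after  1: R0=0x6d R1=0x9c R2=0x2b R3=0x7e R4=0x17  N=0 Z=0
after  2: R0=0x6d R1=0x3c R2=0x2b R3=0x7e R4=0x17  N=0 Z=0
after  3: R0=0x7a R1=0x3c R2=0x2b R3=0x7e R4=0x17  N=0 Z=0
-- IRQ taken; context saved, return-PC = 4 --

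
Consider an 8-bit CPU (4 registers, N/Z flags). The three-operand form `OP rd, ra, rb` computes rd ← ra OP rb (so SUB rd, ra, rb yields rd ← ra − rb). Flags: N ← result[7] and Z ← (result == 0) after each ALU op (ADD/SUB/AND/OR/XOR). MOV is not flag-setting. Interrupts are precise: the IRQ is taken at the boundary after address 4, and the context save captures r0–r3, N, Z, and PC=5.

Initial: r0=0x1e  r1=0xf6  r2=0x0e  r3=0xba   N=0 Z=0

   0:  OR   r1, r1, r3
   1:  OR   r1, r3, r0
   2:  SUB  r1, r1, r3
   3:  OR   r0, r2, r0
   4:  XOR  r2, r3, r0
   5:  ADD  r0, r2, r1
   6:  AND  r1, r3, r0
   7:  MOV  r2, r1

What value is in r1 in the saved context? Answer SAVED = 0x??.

after  0: r0=0x1e r1=0xfe r2=0x0e r3=0xba  N=1 Z=0
after  1: r0=0x1e r1=0xbe r2=0x0e r3=0xba  N=1 Z=0
after  2: r0=0x1e r1=0x04 r2=0x0e r3=0xba  N=0 Z=0
after  3: r0=0x1e r1=0x04 r2=0x0e r3=0xba  N=0 Z=0
after  4: r0=0x1e r1=0x04 r2=0xa4 r3=0xba  N=1 Z=0
-- IRQ taken; context saved, return-PC = 5 --

SAVED = 0x04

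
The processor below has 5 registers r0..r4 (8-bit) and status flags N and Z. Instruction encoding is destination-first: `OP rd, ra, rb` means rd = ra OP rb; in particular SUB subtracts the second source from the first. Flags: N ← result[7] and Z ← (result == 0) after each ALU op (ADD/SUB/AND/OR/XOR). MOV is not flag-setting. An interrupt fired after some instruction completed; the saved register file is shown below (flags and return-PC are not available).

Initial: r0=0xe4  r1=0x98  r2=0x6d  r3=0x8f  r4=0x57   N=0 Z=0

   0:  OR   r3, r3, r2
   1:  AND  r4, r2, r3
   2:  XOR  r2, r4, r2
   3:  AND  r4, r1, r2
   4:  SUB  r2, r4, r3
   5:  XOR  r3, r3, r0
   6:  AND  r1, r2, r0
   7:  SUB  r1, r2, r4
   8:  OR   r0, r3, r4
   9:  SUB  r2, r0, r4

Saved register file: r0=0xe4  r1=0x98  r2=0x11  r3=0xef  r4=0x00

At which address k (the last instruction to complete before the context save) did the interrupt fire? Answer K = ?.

K = 4

after  0: r0=0xe4 r1=0x98 r2=0x6d r3=0xef r4=0x57  N=1 Z=0
after  1: r0=0xe4 r1=0x98 r2=0x6d r3=0xef r4=0x6d  N=0 Z=0
after  2: r0=0xe4 r1=0x98 r2=0x00 r3=0xef r4=0x6d  N=0 Z=1
after  3: r0=0xe4 r1=0x98 r2=0x00 r3=0xef r4=0x00  N=0 Z=1
after  4: r0=0xe4 r1=0x98 r2=0x11 r3=0xef r4=0x00  N=0 Z=0
-- IRQ taken; context saved, return-PC = 5 --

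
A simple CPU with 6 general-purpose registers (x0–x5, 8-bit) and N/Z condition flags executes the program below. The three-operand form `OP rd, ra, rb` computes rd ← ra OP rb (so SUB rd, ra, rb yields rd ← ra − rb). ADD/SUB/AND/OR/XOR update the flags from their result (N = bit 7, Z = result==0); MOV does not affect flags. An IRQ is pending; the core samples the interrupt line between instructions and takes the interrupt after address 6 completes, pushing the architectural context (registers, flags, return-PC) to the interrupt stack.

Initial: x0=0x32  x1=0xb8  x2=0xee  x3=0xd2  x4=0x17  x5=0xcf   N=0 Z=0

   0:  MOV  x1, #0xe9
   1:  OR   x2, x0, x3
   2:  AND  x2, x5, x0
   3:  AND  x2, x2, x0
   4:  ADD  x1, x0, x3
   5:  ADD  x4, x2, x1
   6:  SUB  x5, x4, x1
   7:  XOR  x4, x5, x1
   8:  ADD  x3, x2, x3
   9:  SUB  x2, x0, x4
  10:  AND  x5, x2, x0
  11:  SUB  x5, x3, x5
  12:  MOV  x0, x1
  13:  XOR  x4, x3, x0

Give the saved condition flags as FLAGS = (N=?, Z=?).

FLAGS = (N=0, Z=0)

after  0: x0=0x32 x1=0xe9 x2=0xee x3=0xd2 x4=0x17 x5=0xcf  N=0 Z=0
after  1: x0=0x32 x1=0xe9 x2=0xf2 x3=0xd2 x4=0x17 x5=0xcf  N=1 Z=0
after  2: x0=0x32 x1=0xe9 x2=0x02 x3=0xd2 x4=0x17 x5=0xcf  N=0 Z=0
after  3: x0=0x32 x1=0xe9 x2=0x02 x3=0xd2 x4=0x17 x5=0xcf  N=0 Z=0
after  4: x0=0x32 x1=0x04 x2=0x02 x3=0xd2 x4=0x17 x5=0xcf  N=0 Z=0
after  5: x0=0x32 x1=0x04 x2=0x02 x3=0xd2 x4=0x06 x5=0xcf  N=0 Z=0
after  6: x0=0x32 x1=0x04 x2=0x02 x3=0xd2 x4=0x06 x5=0x02  N=0 Z=0
-- IRQ taken; context saved, return-PC = 7 --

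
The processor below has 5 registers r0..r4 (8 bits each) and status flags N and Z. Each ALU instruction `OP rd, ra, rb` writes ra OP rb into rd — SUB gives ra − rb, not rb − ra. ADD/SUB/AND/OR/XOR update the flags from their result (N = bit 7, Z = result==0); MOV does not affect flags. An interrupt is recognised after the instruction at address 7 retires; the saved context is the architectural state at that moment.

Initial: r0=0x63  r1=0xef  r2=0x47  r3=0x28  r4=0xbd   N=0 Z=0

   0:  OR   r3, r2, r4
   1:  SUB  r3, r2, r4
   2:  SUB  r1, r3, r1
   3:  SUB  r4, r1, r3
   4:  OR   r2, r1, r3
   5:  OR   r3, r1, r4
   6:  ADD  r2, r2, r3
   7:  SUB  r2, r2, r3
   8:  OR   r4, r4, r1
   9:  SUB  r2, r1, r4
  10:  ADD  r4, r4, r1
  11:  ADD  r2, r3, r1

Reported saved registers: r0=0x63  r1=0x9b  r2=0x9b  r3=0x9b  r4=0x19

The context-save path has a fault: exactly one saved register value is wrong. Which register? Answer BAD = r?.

BAD = r4

after  0: r0=0x63 r1=0xef r2=0x47 r3=0xff r4=0xbd  N=1 Z=0
after  1: r0=0x63 r1=0xef r2=0x47 r3=0x8a r4=0xbd  N=1 Z=0
after  2: r0=0x63 r1=0x9b r2=0x47 r3=0x8a r4=0xbd  N=1 Z=0
after  3: r0=0x63 r1=0x9b r2=0x47 r3=0x8a r4=0x11  N=0 Z=0
after  4: r0=0x63 r1=0x9b r2=0x9b r3=0x8a r4=0x11  N=1 Z=0
after  5: r0=0x63 r1=0x9b r2=0x9b r3=0x9b r4=0x11  N=1 Z=0
after  6: r0=0x63 r1=0x9b r2=0x36 r3=0x9b r4=0x11  N=0 Z=0
after  7: r0=0x63 r1=0x9b r2=0x9b r3=0x9b r4=0x11  N=1 Z=0
-- IRQ taken; context saved, return-PC = 8 --
mismatch: r4: reported 0x19 vs actual 0x11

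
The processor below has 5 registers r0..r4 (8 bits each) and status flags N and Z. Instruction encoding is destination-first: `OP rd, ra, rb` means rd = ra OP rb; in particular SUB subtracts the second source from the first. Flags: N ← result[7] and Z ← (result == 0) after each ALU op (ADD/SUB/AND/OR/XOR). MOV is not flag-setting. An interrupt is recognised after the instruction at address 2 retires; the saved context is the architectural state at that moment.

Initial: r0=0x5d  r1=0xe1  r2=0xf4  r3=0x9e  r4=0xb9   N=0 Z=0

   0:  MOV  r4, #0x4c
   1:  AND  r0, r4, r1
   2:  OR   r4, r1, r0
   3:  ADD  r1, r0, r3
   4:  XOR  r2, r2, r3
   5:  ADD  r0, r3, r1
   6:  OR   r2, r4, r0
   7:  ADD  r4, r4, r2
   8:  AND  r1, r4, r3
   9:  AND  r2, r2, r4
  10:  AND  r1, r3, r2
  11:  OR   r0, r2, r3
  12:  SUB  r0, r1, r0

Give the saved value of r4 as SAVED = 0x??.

SAVED = 0xe1

after  0: r0=0x5d r1=0xe1 r2=0xf4 r3=0x9e r4=0x4c  N=0 Z=0
after  1: r0=0x40 r1=0xe1 r2=0xf4 r3=0x9e r4=0x4c  N=0 Z=0
after  2: r0=0x40 r1=0xe1 r2=0xf4 r3=0x9e r4=0xe1  N=1 Z=0
-- IRQ taken; context saved, return-PC = 3 --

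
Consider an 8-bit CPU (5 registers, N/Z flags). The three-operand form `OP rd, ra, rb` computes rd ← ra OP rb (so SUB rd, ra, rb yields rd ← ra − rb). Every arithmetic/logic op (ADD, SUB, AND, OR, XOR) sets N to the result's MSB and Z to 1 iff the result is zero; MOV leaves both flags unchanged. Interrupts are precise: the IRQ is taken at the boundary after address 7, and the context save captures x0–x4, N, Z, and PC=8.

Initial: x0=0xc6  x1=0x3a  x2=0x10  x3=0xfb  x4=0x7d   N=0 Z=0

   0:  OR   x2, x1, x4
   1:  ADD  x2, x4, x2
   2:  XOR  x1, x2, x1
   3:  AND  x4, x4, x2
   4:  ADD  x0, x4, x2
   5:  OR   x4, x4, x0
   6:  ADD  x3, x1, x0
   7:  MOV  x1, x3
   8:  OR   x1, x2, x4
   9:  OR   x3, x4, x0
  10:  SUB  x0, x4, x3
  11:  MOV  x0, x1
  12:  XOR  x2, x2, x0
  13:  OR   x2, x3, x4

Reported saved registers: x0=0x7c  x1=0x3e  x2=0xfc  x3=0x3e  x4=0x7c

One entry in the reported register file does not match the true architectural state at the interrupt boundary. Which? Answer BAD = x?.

BAD = x0

after  0: x0=0xc6 x1=0x3a x2=0x7f x3=0xfb x4=0x7d  N=0 Z=0
after  1: x0=0xc6 x1=0x3a x2=0xfc x3=0xfb x4=0x7d  N=1 Z=0
after  2: x0=0xc6 x1=0xc6 x2=0xfc x3=0xfb x4=0x7d  N=1 Z=0
after  3: x0=0xc6 x1=0xc6 x2=0xfc x3=0xfb x4=0x7c  N=0 Z=0
after  4: x0=0x78 x1=0xc6 x2=0xfc x3=0xfb x4=0x7c  N=0 Z=0
after  5: x0=0x78 x1=0xc6 x2=0xfc x3=0xfb x4=0x7c  N=0 Z=0
after  6: x0=0x78 x1=0xc6 x2=0xfc x3=0x3e x4=0x7c  N=0 Z=0
after  7: x0=0x78 x1=0x3e x2=0xfc x3=0x3e x4=0x7c  N=0 Z=0
-- IRQ taken; context saved, return-PC = 8 --
mismatch: x0: reported 0x7c vs actual 0x78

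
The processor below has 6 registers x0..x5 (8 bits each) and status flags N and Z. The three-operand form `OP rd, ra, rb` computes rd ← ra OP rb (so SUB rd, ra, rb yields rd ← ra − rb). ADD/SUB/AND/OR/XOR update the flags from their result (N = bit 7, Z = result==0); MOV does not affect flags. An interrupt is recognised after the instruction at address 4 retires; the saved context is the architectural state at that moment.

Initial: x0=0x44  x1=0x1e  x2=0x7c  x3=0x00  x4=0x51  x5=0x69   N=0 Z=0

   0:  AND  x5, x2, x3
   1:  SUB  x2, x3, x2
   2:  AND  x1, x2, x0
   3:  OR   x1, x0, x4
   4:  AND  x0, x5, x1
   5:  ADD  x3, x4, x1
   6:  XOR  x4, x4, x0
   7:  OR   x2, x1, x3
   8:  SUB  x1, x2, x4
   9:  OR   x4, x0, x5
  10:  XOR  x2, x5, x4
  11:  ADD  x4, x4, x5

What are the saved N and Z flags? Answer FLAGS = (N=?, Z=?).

FLAGS = (N=0, Z=1)

after  0: x0=0x44 x1=0x1e x2=0x7c x3=0x00 x4=0x51 x5=0x00  N=0 Z=1
after  1: x0=0x44 x1=0x1e x2=0x84 x3=0x00 x4=0x51 x5=0x00  N=1 Z=0
after  2: x0=0x44 x1=0x04 x2=0x84 x3=0x00 x4=0x51 x5=0x00  N=0 Z=0
after  3: x0=0x44 x1=0x55 x2=0x84 x3=0x00 x4=0x51 x5=0x00  N=0 Z=0
after  4: x0=0x00 x1=0x55 x2=0x84 x3=0x00 x4=0x51 x5=0x00  N=0 Z=1
-- IRQ taken; context saved, return-PC = 5 --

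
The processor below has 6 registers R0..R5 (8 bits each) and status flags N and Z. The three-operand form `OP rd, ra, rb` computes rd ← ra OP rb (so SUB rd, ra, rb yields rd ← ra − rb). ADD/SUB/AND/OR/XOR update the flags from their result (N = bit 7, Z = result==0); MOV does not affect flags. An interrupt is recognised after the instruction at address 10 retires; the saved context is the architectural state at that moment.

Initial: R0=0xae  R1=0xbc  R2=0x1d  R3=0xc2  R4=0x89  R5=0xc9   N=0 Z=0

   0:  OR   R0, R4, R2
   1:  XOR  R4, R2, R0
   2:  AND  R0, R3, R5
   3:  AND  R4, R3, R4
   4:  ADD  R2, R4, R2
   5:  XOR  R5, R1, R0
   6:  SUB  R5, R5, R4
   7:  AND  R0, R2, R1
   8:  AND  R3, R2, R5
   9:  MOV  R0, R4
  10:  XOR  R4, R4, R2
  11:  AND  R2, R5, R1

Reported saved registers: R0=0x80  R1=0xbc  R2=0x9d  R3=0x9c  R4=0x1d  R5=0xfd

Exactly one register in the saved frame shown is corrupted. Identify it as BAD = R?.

BAD = R5

after  0: R0=0x9d R1=0xbc R2=0x1d R3=0xc2 R4=0x89 R5=0xc9  N=1 Z=0
after  1: R0=0x9d R1=0xbc R2=0x1d R3=0xc2 R4=0x80 R5=0xc9  N=1 Z=0
after  2: R0=0xc0 R1=0xbc R2=0x1d R3=0xc2 R4=0x80 R5=0xc9  N=1 Z=0
after  3: R0=0xc0 R1=0xbc R2=0x1d R3=0xc2 R4=0x80 R5=0xc9  N=1 Z=0
after  4: R0=0xc0 R1=0xbc R2=0x9d R3=0xc2 R4=0x80 R5=0xc9  N=1 Z=0
after  5: R0=0xc0 R1=0xbc R2=0x9d R3=0xc2 R4=0x80 R5=0x7c  N=0 Z=0
after  6: R0=0xc0 R1=0xbc R2=0x9d R3=0xc2 R4=0x80 R5=0xfc  N=1 Z=0
after  7: R0=0x9c R1=0xbc R2=0x9d R3=0xc2 R4=0x80 R5=0xfc  N=1 Z=0
after  8: R0=0x9c R1=0xbc R2=0x9d R3=0x9c R4=0x80 R5=0xfc  N=1 Z=0
after  9: R0=0x80 R1=0xbc R2=0x9d R3=0x9c R4=0x80 R5=0xfc  N=1 Z=0
after 10: R0=0x80 R1=0xbc R2=0x9d R3=0x9c R4=0x1d R5=0xfc  N=0 Z=0
-- IRQ taken; context saved, return-PC = 11 --
mismatch: R5: reported 0xfd vs actual 0xfc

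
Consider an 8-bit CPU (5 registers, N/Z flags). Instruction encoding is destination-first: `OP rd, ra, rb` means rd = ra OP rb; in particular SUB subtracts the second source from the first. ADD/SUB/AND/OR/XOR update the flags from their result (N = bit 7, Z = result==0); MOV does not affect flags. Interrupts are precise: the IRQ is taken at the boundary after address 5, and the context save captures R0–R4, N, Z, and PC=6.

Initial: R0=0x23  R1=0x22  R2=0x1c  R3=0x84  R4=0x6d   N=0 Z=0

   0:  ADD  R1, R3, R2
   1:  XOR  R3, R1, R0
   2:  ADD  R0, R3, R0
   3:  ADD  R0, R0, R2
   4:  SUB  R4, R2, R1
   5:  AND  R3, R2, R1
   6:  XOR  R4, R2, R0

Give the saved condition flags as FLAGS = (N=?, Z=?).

after  0: R0=0x23 R1=0xa0 R2=0x1c R3=0x84 R4=0x6d  N=1 Z=0
after  1: R0=0x23 R1=0xa0 R2=0x1c R3=0x83 R4=0x6d  N=1 Z=0
after  2: R0=0xa6 R1=0xa0 R2=0x1c R3=0x83 R4=0x6d  N=1 Z=0
after  3: R0=0xc2 R1=0xa0 R2=0x1c R3=0x83 R4=0x6d  N=1 Z=0
after  4: R0=0xc2 R1=0xa0 R2=0x1c R3=0x83 R4=0x7c  N=0 Z=0
after  5: R0=0xc2 R1=0xa0 R2=0x1c R3=0x00 R4=0x7c  N=0 Z=1
-- IRQ taken; context saved, return-PC = 6 --

FLAGS = (N=0, Z=1)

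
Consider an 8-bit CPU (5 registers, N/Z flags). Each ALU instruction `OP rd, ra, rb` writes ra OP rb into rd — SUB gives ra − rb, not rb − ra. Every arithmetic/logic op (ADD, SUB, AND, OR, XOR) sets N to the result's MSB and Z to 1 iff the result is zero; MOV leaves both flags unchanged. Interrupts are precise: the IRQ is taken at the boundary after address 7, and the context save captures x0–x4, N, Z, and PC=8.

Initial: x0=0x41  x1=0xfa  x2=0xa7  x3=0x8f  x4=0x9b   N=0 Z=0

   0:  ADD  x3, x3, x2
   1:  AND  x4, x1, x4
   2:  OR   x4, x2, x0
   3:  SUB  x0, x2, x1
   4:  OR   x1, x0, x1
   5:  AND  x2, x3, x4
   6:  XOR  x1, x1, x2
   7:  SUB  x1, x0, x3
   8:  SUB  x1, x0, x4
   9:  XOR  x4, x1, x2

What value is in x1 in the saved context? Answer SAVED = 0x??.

SAVED = 0x77

after  0: x0=0x41 x1=0xfa x2=0xa7 x3=0x36 x4=0x9b  N=0 Z=0
after  1: x0=0x41 x1=0xfa x2=0xa7 x3=0x36 x4=0x9a  N=1 Z=0
after  2: x0=0x41 x1=0xfa x2=0xa7 x3=0x36 x4=0xe7  N=1 Z=0
after  3: x0=0xad x1=0xfa x2=0xa7 x3=0x36 x4=0xe7  N=1 Z=0
after  4: x0=0xad x1=0xff x2=0xa7 x3=0x36 x4=0xe7  N=1 Z=0
after  5: x0=0xad x1=0xff x2=0x26 x3=0x36 x4=0xe7  N=0 Z=0
after  6: x0=0xad x1=0xd9 x2=0x26 x3=0x36 x4=0xe7  N=1 Z=0
after  7: x0=0xad x1=0x77 x2=0x26 x3=0x36 x4=0xe7  N=0 Z=0
-- IRQ taken; context saved, return-PC = 8 --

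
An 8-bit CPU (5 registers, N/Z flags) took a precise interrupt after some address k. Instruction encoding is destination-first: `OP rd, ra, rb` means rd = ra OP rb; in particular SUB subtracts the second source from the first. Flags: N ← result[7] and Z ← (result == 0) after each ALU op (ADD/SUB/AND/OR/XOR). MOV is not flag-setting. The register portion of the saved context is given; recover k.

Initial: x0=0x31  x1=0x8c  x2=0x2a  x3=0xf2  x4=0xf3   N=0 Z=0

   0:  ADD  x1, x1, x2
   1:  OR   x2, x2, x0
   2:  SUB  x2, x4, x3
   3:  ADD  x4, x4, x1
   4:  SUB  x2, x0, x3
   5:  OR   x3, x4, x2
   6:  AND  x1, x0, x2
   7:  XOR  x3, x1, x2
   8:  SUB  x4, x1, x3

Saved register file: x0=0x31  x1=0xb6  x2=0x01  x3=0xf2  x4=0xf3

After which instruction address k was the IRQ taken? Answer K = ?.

K = 2

after  0: x0=0x31 x1=0xb6 x2=0x2a x3=0xf2 x4=0xf3  N=1 Z=0
after  1: x0=0x31 x1=0xb6 x2=0x3b x3=0xf2 x4=0xf3  N=0 Z=0
after  2: x0=0x31 x1=0xb6 x2=0x01 x3=0xf2 x4=0xf3  N=0 Z=0
-- IRQ taken; context saved, return-PC = 3 --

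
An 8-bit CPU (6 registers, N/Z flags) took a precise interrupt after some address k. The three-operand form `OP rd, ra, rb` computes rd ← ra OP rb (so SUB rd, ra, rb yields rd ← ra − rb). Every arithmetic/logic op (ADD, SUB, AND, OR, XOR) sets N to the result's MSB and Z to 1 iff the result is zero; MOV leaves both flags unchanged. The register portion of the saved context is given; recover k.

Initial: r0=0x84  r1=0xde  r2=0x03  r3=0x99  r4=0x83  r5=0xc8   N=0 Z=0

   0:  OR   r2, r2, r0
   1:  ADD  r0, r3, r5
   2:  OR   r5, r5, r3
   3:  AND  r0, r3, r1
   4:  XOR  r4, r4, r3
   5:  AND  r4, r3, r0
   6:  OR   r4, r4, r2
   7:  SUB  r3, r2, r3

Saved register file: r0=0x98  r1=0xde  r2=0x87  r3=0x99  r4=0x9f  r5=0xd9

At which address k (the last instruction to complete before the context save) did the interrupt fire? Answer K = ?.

K = 6

after  0: r0=0x84 r1=0xde r2=0x87 r3=0x99 r4=0x83 r5=0xc8  N=1 Z=0
after  1: r0=0x61 r1=0xde r2=0x87 r3=0x99 r4=0x83 r5=0xc8  N=0 Z=0
after  2: r0=0x61 r1=0xde r2=0x87 r3=0x99 r4=0x83 r5=0xd9  N=1 Z=0
after  3: r0=0x98 r1=0xde r2=0x87 r3=0x99 r4=0x83 r5=0xd9  N=1 Z=0
after  4: r0=0x98 r1=0xde r2=0x87 r3=0x99 r4=0x1a r5=0xd9  N=0 Z=0
after  5: r0=0x98 r1=0xde r2=0x87 r3=0x99 r4=0x98 r5=0xd9  N=1 Z=0
after  6: r0=0x98 r1=0xde r2=0x87 r3=0x99 r4=0x9f r5=0xd9  N=1 Z=0
-- IRQ taken; context saved, return-PC = 7 --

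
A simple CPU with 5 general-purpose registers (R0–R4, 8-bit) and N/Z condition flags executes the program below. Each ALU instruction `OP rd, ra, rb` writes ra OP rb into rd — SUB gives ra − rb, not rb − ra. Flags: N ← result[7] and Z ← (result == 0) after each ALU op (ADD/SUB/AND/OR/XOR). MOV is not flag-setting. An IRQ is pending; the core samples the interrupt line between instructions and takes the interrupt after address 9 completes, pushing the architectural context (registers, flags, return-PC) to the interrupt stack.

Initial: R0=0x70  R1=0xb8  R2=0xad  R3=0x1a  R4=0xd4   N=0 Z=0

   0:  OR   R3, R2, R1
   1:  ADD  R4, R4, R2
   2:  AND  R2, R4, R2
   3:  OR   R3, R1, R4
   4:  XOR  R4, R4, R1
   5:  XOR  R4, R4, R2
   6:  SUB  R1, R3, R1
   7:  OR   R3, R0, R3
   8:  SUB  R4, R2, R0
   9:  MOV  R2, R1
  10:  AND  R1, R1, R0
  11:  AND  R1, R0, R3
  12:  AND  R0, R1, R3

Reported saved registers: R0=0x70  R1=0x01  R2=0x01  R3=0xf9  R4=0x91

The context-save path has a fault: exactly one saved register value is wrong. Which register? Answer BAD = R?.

after  0: R0=0x70 R1=0xb8 R2=0xad R3=0xbd R4=0xd4  N=1 Z=0
after  1: R0=0x70 R1=0xb8 R2=0xad R3=0xbd R4=0x81  N=1 Z=0
after  2: R0=0x70 R1=0xb8 R2=0x81 R3=0xbd R4=0x81  N=1 Z=0
after  3: R0=0x70 R1=0xb8 R2=0x81 R3=0xb9 R4=0x81  N=1 Z=0
after  4: R0=0x70 R1=0xb8 R2=0x81 R3=0xb9 R4=0x39  N=0 Z=0
after  5: R0=0x70 R1=0xb8 R2=0x81 R3=0xb9 R4=0xb8  N=1 Z=0
after  6: R0=0x70 R1=0x01 R2=0x81 R3=0xb9 R4=0xb8  N=0 Z=0
after  7: R0=0x70 R1=0x01 R2=0x81 R3=0xf9 R4=0xb8  N=1 Z=0
after  8: R0=0x70 R1=0x01 R2=0x81 R3=0xf9 R4=0x11  N=0 Z=0
after  9: R0=0x70 R1=0x01 R2=0x01 R3=0xf9 R4=0x11  N=0 Z=0
-- IRQ taken; context saved, return-PC = 10 --
mismatch: R4: reported 0x91 vs actual 0x11

BAD = R4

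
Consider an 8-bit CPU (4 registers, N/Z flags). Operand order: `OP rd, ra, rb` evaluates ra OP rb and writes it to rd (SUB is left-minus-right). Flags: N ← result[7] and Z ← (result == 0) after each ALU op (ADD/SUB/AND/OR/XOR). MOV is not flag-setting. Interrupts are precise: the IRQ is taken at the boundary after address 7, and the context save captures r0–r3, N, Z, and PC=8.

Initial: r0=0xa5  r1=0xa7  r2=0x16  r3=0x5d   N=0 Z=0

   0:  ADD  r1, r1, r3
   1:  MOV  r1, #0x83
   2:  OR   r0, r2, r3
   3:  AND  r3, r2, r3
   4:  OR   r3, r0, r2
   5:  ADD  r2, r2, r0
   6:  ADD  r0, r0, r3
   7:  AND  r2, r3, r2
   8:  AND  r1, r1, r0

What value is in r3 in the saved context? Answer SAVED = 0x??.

SAVED = 0x5f

after  0: r0=0xa5 r1=0x04 r2=0x16 r3=0x5d  N=0 Z=0
after  1: r0=0xa5 r1=0x83 r2=0x16 r3=0x5d  N=0 Z=0
after  2: r0=0x5f r1=0x83 r2=0x16 r3=0x5d  N=0 Z=0
after  3: r0=0x5f r1=0x83 r2=0x16 r3=0x14  N=0 Z=0
after  4: r0=0x5f r1=0x83 r2=0x16 r3=0x5f  N=0 Z=0
after  5: r0=0x5f r1=0x83 r2=0x75 r3=0x5f  N=0 Z=0
after  6: r0=0xbe r1=0x83 r2=0x75 r3=0x5f  N=1 Z=0
after  7: r0=0xbe r1=0x83 r2=0x55 r3=0x5f  N=0 Z=0
-- IRQ taken; context saved, return-PC = 8 --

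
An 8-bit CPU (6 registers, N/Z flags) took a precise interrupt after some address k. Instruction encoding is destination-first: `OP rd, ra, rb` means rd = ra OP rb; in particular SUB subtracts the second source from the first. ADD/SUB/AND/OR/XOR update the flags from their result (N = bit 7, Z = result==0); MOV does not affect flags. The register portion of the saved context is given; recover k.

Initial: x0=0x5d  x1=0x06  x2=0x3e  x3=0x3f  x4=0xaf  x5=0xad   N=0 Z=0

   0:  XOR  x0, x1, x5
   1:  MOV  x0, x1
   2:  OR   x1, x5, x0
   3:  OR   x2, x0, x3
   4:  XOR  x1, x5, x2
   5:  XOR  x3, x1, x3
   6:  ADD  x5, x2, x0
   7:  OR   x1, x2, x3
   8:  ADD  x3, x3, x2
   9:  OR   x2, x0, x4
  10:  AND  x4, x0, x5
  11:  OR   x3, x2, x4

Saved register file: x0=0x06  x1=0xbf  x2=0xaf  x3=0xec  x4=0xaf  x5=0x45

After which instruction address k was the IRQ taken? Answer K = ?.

K = 9

after  0: x0=0xab x1=0x06 x2=0x3e x3=0x3f x4=0xaf x5=0xad  N=1 Z=0
after  1: x0=0x06 x1=0x06 x2=0x3e x3=0x3f x4=0xaf x5=0xad  N=1 Z=0
after  2: x0=0x06 x1=0xaf x2=0x3e x3=0x3f x4=0xaf x5=0xad  N=1 Z=0
after  3: x0=0x06 x1=0xaf x2=0x3f x3=0x3f x4=0xaf x5=0xad  N=0 Z=0
after  4: x0=0x06 x1=0x92 x2=0x3f x3=0x3f x4=0xaf x5=0xad  N=1 Z=0
after  5: x0=0x06 x1=0x92 x2=0x3f x3=0xad x4=0xaf x5=0xad  N=1 Z=0
after  6: x0=0x06 x1=0x92 x2=0x3f x3=0xad x4=0xaf x5=0x45  N=0 Z=0
after  7: x0=0x06 x1=0xbf x2=0x3f x3=0xad x4=0xaf x5=0x45  N=1 Z=0
after  8: x0=0x06 x1=0xbf x2=0x3f x3=0xec x4=0xaf x5=0x45  N=1 Z=0
after  9: x0=0x06 x1=0xbf x2=0xaf x3=0xec x4=0xaf x5=0x45  N=1 Z=0
-- IRQ taken; context saved, return-PC = 10 --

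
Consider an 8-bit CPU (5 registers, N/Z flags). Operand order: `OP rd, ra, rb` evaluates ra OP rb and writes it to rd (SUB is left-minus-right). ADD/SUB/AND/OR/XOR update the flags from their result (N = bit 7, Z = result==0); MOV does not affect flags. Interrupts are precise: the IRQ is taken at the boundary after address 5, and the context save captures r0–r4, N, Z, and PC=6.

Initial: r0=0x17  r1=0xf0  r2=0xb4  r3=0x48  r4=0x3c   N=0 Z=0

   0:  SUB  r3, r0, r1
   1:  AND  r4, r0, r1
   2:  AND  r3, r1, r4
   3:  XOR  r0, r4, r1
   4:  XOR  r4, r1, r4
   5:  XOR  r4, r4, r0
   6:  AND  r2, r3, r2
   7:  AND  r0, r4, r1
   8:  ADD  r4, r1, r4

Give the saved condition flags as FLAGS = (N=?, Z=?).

after  0: r0=0x17 r1=0xf0 r2=0xb4 r3=0x27 r4=0x3c  N=0 Z=0
after  1: r0=0x17 r1=0xf0 r2=0xb4 r3=0x27 r4=0x10  N=0 Z=0
after  2: r0=0x17 r1=0xf0 r2=0xb4 r3=0x10 r4=0x10  N=0 Z=0
after  3: r0=0xe0 r1=0xf0 r2=0xb4 r3=0x10 r4=0x10  N=1 Z=0
after  4: r0=0xe0 r1=0xf0 r2=0xb4 r3=0x10 r4=0xe0  N=1 Z=0
after  5: r0=0xe0 r1=0xf0 r2=0xb4 r3=0x10 r4=0x00  N=0 Z=1
-- IRQ taken; context saved, return-PC = 6 --

FLAGS = (N=0, Z=1)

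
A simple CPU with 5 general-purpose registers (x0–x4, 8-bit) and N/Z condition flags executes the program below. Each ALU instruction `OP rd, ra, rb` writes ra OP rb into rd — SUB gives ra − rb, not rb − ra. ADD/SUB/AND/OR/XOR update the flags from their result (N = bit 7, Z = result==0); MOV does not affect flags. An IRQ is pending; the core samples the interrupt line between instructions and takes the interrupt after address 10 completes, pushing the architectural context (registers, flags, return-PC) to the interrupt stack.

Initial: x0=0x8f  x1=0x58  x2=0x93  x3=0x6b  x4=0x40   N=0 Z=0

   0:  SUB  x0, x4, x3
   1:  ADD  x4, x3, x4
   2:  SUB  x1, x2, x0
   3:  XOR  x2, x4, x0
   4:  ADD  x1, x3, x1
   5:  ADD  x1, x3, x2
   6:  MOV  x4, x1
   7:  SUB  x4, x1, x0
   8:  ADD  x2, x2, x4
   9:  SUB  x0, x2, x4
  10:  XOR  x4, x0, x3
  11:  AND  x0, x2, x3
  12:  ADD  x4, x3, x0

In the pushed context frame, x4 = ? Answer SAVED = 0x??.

SAVED = 0x15

after  0: x0=0xd5 x1=0x58 x2=0x93 x3=0x6b x4=0x40  N=1 Z=0
after  1: x0=0xd5 x1=0x58 x2=0x93 x3=0x6b x4=0xab  N=1 Z=0
after  2: x0=0xd5 x1=0xbe x2=0x93 x3=0x6b x4=0xab  N=1 Z=0
after  3: x0=0xd5 x1=0xbe x2=0x7e x3=0x6b x4=0xab  N=0 Z=0
after  4: x0=0xd5 x1=0x29 x2=0x7e x3=0x6b x4=0xab  N=0 Z=0
after  5: x0=0xd5 x1=0xe9 x2=0x7e x3=0x6b x4=0xab  N=1 Z=0
after  6: x0=0xd5 x1=0xe9 x2=0x7e x3=0x6b x4=0xe9  N=1 Z=0
after  7: x0=0xd5 x1=0xe9 x2=0x7e x3=0x6b x4=0x14  N=0 Z=0
after  8: x0=0xd5 x1=0xe9 x2=0x92 x3=0x6b x4=0x14  N=1 Z=0
after  9: x0=0x7e x1=0xe9 x2=0x92 x3=0x6b x4=0x14  N=0 Z=0
after 10: x0=0x7e x1=0xe9 x2=0x92 x3=0x6b x4=0x15  N=0 Z=0
-- IRQ taken; context saved, return-PC = 11 --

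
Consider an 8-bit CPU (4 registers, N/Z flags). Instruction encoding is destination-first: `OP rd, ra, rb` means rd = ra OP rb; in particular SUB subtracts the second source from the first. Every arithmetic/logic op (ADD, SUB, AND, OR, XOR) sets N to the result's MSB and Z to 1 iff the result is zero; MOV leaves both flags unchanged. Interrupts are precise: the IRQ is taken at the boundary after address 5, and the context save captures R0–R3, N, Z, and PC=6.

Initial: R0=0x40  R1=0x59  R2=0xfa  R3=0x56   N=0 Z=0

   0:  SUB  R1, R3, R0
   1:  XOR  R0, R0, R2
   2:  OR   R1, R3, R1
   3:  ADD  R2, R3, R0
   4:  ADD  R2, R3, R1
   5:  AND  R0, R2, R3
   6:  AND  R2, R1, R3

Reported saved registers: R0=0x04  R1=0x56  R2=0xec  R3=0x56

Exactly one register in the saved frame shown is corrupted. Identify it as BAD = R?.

BAD = R2

after  0: R0=0x40 R1=0x16 R2=0xfa R3=0x56  N=0 Z=0
after  1: R0=0xba R1=0x16 R2=0xfa R3=0x56  N=1 Z=0
after  2: R0=0xba R1=0x56 R2=0xfa R3=0x56  N=0 Z=0
after  3: R0=0xba R1=0x56 R2=0x10 R3=0x56  N=0 Z=0
after  4: R0=0xba R1=0x56 R2=0xac R3=0x56  N=1 Z=0
after  5: R0=0x04 R1=0x56 R2=0xac R3=0x56  N=0 Z=0
-- IRQ taken; context saved, return-PC = 6 --
mismatch: R2: reported 0xec vs actual 0xac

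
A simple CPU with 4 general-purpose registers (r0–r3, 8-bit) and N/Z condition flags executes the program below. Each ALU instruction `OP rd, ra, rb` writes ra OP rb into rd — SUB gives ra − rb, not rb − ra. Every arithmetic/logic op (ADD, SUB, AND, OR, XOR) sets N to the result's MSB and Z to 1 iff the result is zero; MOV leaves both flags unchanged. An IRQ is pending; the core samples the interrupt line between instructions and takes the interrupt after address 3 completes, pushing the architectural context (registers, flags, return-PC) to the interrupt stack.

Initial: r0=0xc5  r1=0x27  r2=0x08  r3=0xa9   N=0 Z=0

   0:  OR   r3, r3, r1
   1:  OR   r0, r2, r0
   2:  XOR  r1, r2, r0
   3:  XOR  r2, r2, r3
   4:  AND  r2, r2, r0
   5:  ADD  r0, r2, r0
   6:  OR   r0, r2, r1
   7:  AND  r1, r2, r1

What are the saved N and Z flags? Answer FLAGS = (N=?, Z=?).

FLAGS = (N=1, Z=0)

after  0: r0=0xc5 r1=0x27 r2=0x08 r3=0xaf  N=1 Z=0
after  1: r0=0xcd r1=0x27 r2=0x08 r3=0xaf  N=1 Z=0
after  2: r0=0xcd r1=0xc5 r2=0x08 r3=0xaf  N=1 Z=0
after  3: r0=0xcd r1=0xc5 r2=0xa7 r3=0xaf  N=1 Z=0
-- IRQ taken; context saved, return-PC = 4 --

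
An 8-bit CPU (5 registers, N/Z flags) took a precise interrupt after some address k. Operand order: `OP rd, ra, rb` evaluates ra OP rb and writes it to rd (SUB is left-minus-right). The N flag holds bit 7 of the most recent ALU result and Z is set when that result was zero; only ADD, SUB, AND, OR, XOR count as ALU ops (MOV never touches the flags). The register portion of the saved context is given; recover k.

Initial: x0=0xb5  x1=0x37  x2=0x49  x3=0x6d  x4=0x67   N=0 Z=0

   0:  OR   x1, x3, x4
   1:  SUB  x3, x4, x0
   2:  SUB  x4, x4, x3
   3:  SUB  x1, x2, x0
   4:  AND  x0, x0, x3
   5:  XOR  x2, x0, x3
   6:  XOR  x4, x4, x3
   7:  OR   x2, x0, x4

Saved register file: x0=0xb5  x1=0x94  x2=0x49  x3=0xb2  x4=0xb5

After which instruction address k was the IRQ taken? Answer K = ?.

after  0: x0=0xb5 x1=0x6f x2=0x49 x3=0x6d x4=0x67  N=0 Z=0
after  1: x0=0xb5 x1=0x6f x2=0x49 x3=0xb2 x4=0x67  N=1 Z=0
after  2: x0=0xb5 x1=0x6f x2=0x49 x3=0xb2 x4=0xb5  N=1 Z=0
after  3: x0=0xb5 x1=0x94 x2=0x49 x3=0xb2 x4=0xb5  N=1 Z=0
-- IRQ taken; context saved, return-PC = 4 --

K = 3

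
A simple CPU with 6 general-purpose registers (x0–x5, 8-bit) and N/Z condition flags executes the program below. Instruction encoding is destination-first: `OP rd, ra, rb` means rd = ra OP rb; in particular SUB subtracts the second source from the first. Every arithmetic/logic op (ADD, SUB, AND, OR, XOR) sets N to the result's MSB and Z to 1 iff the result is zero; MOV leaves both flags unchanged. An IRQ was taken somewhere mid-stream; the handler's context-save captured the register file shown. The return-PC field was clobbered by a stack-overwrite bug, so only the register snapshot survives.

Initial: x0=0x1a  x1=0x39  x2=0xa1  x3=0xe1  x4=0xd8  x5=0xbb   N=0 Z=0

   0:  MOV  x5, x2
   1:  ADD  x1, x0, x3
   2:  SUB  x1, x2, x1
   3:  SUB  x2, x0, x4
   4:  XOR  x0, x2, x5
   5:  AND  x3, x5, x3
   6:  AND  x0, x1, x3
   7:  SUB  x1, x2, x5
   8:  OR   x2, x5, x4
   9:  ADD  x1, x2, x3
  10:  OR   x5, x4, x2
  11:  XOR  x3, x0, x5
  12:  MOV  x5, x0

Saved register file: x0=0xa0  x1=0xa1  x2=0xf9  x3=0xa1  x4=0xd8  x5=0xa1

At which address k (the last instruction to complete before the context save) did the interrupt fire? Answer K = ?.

after  0: x0=0x1a x1=0x39 x2=0xa1 x3=0xe1 x4=0xd8 x5=0xa1  N=0 Z=0
after  1: x0=0x1a x1=0xfb x2=0xa1 x3=0xe1 x4=0xd8 x5=0xa1  N=1 Z=0
after  2: x0=0x1a x1=0xa6 x2=0xa1 x3=0xe1 x4=0xd8 x5=0xa1  N=1 Z=0
after  3: x0=0x1a x1=0xa6 x2=0x42 x3=0xe1 x4=0xd8 x5=0xa1  N=0 Z=0
after  4: x0=0xe3 x1=0xa6 x2=0x42 x3=0xe1 x4=0xd8 x5=0xa1  N=1 Z=0
after  5: x0=0xe3 x1=0xa6 x2=0x42 x3=0xa1 x4=0xd8 x5=0xa1  N=1 Z=0
after  6: x0=0xa0 x1=0xa6 x2=0x42 x3=0xa1 x4=0xd8 x5=0xa1  N=1 Z=0
after  7: x0=0xa0 x1=0xa1 x2=0x42 x3=0xa1 x4=0xd8 x5=0xa1  N=1 Z=0
after  8: x0=0xa0 x1=0xa1 x2=0xf9 x3=0xa1 x4=0xd8 x5=0xa1  N=1 Z=0
-- IRQ taken; context saved, return-PC = 9 --

K = 8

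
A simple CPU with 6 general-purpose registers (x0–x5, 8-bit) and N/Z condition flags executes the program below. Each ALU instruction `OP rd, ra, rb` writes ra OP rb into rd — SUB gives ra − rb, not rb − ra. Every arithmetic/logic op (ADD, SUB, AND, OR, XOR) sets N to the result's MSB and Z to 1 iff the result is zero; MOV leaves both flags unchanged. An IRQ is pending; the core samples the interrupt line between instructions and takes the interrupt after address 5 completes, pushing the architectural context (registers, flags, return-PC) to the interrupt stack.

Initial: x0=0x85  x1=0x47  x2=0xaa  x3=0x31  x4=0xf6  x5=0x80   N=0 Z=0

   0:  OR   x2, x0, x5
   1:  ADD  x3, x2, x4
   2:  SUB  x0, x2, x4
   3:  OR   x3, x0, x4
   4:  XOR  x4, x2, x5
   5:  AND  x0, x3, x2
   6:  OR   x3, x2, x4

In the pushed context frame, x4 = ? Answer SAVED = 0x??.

after  0: x0=0x85 x1=0x47 x2=0x85 x3=0x31 x4=0xf6 x5=0x80  N=1 Z=0
after  1: x0=0x85 x1=0x47 x2=0x85 x3=0x7b x4=0xf6 x5=0x80  N=0 Z=0
after  2: x0=0x8f x1=0x47 x2=0x85 x3=0x7b x4=0xf6 x5=0x80  N=1 Z=0
after  3: x0=0x8f x1=0x47 x2=0x85 x3=0xff x4=0xf6 x5=0x80  N=1 Z=0
after  4: x0=0x8f x1=0x47 x2=0x85 x3=0xff x4=0x05 x5=0x80  N=0 Z=0
after  5: x0=0x85 x1=0x47 x2=0x85 x3=0xff x4=0x05 x5=0x80  N=1 Z=0
-- IRQ taken; context saved, return-PC = 6 --

SAVED = 0x05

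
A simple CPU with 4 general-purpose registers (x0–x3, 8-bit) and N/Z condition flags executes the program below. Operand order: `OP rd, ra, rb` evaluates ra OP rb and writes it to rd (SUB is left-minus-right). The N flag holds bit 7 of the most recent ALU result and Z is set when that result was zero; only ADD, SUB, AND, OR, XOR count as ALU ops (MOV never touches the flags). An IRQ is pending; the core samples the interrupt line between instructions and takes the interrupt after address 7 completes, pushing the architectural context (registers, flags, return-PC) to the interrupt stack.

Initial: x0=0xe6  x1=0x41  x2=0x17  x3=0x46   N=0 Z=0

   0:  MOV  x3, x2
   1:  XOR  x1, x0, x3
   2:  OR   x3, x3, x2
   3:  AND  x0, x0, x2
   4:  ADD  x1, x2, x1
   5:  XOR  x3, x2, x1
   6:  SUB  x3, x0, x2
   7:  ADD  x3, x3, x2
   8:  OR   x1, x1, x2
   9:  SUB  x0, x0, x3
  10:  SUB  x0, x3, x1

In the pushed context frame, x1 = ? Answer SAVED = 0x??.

after  0: x0=0xe6 x1=0x41 x2=0x17 x3=0x17  N=0 Z=0
after  1: x0=0xe6 x1=0xf1 x2=0x17 x3=0x17  N=1 Z=0
after  2: x0=0xe6 x1=0xf1 x2=0x17 x3=0x17  N=0 Z=0
after  3: x0=0x06 x1=0xf1 x2=0x17 x3=0x17  N=0 Z=0
after  4: x0=0x06 x1=0x08 x2=0x17 x3=0x17  N=0 Z=0
after  5: x0=0x06 x1=0x08 x2=0x17 x3=0x1f  N=0 Z=0
after  6: x0=0x06 x1=0x08 x2=0x17 x3=0xef  N=1 Z=0
after  7: x0=0x06 x1=0x08 x2=0x17 x3=0x06  N=0 Z=0
-- IRQ taken; context saved, return-PC = 8 --

SAVED = 0x08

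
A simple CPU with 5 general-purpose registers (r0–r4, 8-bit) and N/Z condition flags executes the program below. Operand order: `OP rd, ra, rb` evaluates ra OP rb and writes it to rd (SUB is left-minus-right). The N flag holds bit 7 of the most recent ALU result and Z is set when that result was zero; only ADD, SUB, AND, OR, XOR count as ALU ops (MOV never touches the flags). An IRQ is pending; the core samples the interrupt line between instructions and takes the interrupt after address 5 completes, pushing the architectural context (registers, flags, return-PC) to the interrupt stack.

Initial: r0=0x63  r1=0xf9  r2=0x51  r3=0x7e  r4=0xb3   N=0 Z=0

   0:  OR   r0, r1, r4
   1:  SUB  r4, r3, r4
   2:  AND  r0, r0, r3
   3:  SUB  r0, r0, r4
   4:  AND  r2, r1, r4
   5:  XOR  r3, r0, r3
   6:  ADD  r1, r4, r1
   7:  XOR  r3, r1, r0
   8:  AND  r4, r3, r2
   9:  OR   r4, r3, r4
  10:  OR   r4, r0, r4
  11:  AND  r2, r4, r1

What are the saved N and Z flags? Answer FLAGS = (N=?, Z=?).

FLAGS = (N=1, Z=0)

after  0: r0=0xfb r1=0xf9 r2=0x51 r3=0x7e r4=0xb3  N=1 Z=0
after  1: r0=0xfb r1=0xf9 r2=0x51 r3=0x7e r4=0xcb  N=1 Z=0
after  2: r0=0x7a r1=0xf9 r2=0x51 r3=0x7e r4=0xcb  N=0 Z=0
after  3: r0=0xaf r1=0xf9 r2=0x51 r3=0x7e r4=0xcb  N=1 Z=0
after  4: r0=0xaf r1=0xf9 r2=0xc9 r3=0x7e r4=0xcb  N=1 Z=0
after  5: r0=0xaf r1=0xf9 r2=0xc9 r3=0xd1 r4=0xcb  N=1 Z=0
-- IRQ taken; context saved, return-PC = 6 --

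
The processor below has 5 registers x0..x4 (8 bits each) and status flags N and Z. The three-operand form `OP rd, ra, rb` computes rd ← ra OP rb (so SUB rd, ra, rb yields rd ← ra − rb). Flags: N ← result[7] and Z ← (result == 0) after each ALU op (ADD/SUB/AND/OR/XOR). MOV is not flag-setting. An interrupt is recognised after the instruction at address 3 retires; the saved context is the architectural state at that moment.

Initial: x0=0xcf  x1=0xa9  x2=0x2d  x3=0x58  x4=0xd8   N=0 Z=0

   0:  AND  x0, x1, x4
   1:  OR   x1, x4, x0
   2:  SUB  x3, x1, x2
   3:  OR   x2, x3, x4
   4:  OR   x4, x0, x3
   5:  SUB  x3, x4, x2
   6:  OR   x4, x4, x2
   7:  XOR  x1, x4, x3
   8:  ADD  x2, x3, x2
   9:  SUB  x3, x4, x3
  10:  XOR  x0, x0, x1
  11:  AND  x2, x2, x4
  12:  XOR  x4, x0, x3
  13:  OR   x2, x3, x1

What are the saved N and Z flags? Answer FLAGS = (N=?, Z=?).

FLAGS = (N=1, Z=0)

after  0: x0=0x88 x1=0xa9 x2=0x2d x3=0x58 x4=0xd8  N=1 Z=0
after  1: x0=0x88 x1=0xd8 x2=0x2d x3=0x58 x4=0xd8  N=1 Z=0
after  2: x0=0x88 x1=0xd8 x2=0x2d x3=0xab x4=0xd8  N=1 Z=0
after  3: x0=0x88 x1=0xd8 x2=0xfb x3=0xab x4=0xd8  N=1 Z=0
-- IRQ taken; context saved, return-PC = 4 --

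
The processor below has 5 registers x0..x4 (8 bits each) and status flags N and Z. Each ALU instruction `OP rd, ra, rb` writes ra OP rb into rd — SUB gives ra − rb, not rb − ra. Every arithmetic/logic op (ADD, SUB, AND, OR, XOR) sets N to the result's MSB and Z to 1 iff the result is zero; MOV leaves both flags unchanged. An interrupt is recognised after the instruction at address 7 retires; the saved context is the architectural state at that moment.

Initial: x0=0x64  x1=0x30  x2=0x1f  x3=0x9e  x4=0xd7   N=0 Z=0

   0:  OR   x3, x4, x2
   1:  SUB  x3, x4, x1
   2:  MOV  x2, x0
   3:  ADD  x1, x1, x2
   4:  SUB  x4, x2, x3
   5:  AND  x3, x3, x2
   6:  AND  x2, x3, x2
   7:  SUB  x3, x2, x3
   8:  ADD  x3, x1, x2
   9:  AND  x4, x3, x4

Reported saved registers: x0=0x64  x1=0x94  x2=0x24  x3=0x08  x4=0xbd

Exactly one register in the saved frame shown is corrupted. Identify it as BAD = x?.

after  0: x0=0x64 x1=0x30 x2=0x1f x3=0xdf x4=0xd7  N=1 Z=0
after  1: x0=0x64 x1=0x30 x2=0x1f x3=0xa7 x4=0xd7  N=1 Z=0
after  2: x0=0x64 x1=0x30 x2=0x64 x3=0xa7 x4=0xd7  N=1 Z=0
after  3: x0=0x64 x1=0x94 x2=0x64 x3=0xa7 x4=0xd7  N=1 Z=0
after  4: x0=0x64 x1=0x94 x2=0x64 x3=0xa7 x4=0xbd  N=1 Z=0
after  5: x0=0x64 x1=0x94 x2=0x64 x3=0x24 x4=0xbd  N=0 Z=0
after  6: x0=0x64 x1=0x94 x2=0x24 x3=0x24 x4=0xbd  N=0 Z=0
after  7: x0=0x64 x1=0x94 x2=0x24 x3=0x00 x4=0xbd  N=0 Z=1
-- IRQ taken; context saved, return-PC = 8 --
mismatch: x3: reported 0x08 vs actual 0x00

BAD = x3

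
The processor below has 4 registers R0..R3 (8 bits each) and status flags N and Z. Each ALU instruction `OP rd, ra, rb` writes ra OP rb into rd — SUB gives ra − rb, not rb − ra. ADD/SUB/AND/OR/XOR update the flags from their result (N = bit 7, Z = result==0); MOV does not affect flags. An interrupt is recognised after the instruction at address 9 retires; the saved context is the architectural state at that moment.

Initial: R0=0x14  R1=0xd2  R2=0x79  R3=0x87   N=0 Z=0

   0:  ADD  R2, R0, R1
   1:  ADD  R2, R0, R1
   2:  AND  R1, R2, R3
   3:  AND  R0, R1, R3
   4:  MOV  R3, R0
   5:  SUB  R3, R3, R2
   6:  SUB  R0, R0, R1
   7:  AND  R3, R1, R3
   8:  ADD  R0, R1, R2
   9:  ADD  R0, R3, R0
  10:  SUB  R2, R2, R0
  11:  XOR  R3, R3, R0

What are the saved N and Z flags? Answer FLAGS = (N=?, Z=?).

FLAGS = (N=1, Z=0)

after  0: R0=0x14 R1=0xd2 R2=0xe6 R3=0x87  N=1 Z=0
after  1: R0=0x14 R1=0xd2 R2=0xe6 R3=0x87  N=1 Z=0
after  2: R0=0x14 R1=0x86 R2=0xe6 R3=0x87  N=1 Z=0
after  3: R0=0x86 R1=0x86 R2=0xe6 R3=0x87  N=1 Z=0
after  4: R0=0x86 R1=0x86 R2=0xe6 R3=0x86  N=1 Z=0
after  5: R0=0x86 R1=0x86 R2=0xe6 R3=0xa0  N=1 Z=0
after  6: R0=0x00 R1=0x86 R2=0xe6 R3=0xa0  N=0 Z=1
after  7: R0=0x00 R1=0x86 R2=0xe6 R3=0x80  N=1 Z=0
after  8: R0=0x6c R1=0x86 R2=0xe6 R3=0x80  N=0 Z=0
after  9: R0=0xec R1=0x86 R2=0xe6 R3=0x80  N=1 Z=0
-- IRQ taken; context saved, return-PC = 10 --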